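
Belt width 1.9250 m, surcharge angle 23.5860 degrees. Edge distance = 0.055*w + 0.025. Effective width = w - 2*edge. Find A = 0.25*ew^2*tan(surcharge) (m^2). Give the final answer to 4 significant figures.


edge = 0.055*1.9250 + 0.025 = 0.130875 m
ew = 1.9250 - 2*0.130875 = 1.66325 m
A = 0.25 * 1.66325^2 * tan(23.5860 deg)
A = 0.3020 m^2


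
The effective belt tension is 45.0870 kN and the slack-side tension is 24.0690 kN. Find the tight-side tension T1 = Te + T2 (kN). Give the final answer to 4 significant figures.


T1 = Te + T2 = 45.0870 + 24.0690
T1 = 69.16 kN


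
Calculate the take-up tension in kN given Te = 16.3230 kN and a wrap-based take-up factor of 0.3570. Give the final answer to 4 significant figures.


T_tu = 16.3230 * 0.3570
T_tu = 5.827 kN


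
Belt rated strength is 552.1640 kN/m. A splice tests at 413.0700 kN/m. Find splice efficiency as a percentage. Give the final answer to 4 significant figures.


Eff = 413.0700 / 552.1640 * 100
Eff = 74.81 %


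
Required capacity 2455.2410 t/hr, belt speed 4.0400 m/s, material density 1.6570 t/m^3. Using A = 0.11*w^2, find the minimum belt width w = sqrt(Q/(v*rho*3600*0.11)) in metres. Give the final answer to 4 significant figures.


A_req = 2455.2410 / (4.0400 * 1.6570 * 3600) = 0.10188 m^2
w = sqrt(0.10188 / 0.11)
w = 0.9624 m


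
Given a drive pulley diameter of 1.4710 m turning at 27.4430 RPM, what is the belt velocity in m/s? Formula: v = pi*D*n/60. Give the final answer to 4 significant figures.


v = pi * 1.4710 * 27.4430 / 60
v = 2.114 m/s


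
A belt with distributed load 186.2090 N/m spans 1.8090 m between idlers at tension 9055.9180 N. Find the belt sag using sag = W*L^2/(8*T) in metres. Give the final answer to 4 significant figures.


sag = 186.2090 * 1.8090^2 / (8 * 9055.9180)
sag = 0.008411 m


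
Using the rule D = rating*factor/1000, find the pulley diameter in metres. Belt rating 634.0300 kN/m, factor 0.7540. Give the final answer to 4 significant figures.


D = 634.0300 * 0.7540 / 1000
D = 0.4781 m


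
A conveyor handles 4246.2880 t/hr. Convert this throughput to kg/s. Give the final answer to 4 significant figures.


m_dot = 4246.2880 * 1000 / 3600
m_dot = 1180 kg/s


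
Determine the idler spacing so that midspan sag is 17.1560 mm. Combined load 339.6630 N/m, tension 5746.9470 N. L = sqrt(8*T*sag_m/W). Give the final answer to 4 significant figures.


sag = 17.1560/1000 = 0.017156 m
L = sqrt(8 * 5746.9470 * 0.017156 / 339.6630)
L = 1.524 m


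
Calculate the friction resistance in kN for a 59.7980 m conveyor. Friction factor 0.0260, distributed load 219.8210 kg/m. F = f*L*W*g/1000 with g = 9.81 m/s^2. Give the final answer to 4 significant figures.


F = 0.0260 * 59.7980 * 219.8210 * 9.81 / 1000
F = 3.353 kN


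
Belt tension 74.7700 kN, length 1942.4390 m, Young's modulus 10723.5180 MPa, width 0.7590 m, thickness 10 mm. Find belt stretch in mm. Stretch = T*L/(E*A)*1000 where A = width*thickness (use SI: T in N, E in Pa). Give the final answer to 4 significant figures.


A = 0.7590 * 0.01 = 0.00759 m^2
Stretch = 74.7700*1000 * 1942.4390 / (10723.5180e6 * 0.00759) * 1000
Stretch = 1784 mm


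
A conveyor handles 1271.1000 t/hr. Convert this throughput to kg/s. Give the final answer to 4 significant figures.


m_dot = 1271.1000 * 1000 / 3600
m_dot = 353.1 kg/s


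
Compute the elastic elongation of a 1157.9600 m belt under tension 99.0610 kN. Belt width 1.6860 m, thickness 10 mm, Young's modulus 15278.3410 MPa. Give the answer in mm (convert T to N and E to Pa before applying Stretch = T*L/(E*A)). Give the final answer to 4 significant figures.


A = 1.6860 * 0.01 = 0.01686 m^2
Stretch = 99.0610*1000 * 1157.9600 / (15278.3410e6 * 0.01686) * 1000
Stretch = 445.3 mm


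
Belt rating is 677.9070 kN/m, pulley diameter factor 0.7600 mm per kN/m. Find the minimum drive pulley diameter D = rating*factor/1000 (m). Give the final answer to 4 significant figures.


D = 677.9070 * 0.7600 / 1000
D = 0.5152 m


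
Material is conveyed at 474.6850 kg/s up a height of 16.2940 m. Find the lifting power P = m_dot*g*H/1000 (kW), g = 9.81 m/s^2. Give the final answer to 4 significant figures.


P = 474.6850 * 9.81 * 16.2940 / 1000
P = 75.88 kW


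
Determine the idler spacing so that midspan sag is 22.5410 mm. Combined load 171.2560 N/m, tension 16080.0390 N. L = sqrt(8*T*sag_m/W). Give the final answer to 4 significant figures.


sag = 22.5410/1000 = 0.022541 m
L = sqrt(8 * 16080.0390 * 0.022541 / 171.2560)
L = 4.115 m


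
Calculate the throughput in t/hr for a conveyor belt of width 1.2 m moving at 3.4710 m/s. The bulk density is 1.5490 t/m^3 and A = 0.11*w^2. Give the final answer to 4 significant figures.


A = 0.11 * 1.2^2 = 0.1584 m^2
C = 0.1584 * 3.4710 * 1.5490 * 3600
C = 3066 t/hr


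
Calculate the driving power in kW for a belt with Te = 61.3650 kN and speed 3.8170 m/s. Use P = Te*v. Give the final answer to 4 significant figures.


P = Te * v = 61.3650 * 3.8170
P = 234.2 kW


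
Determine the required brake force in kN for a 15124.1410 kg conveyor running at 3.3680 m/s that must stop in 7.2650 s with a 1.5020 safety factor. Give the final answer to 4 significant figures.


F = 15124.1410 * 3.3680 / 7.2650 * 1.5020 / 1000
F = 10.53 kN


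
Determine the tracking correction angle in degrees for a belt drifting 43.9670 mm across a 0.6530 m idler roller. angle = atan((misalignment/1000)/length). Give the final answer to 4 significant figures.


misalign_m = 43.9670 / 1000 = 0.043967 m
angle = atan(0.043967 / 0.6530)
angle = 3.852 deg


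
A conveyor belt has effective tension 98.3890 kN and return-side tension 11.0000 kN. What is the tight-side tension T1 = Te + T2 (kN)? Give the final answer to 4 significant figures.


T1 = Te + T2 = 98.3890 + 11.0000
T1 = 109.4 kN


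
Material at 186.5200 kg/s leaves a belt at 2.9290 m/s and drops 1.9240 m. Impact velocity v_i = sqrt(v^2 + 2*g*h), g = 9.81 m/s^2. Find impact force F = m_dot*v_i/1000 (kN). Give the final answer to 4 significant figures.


v_i = sqrt(2.9290^2 + 2*9.81*1.9240) = 6.80646 m/s
F = 186.5200 * 6.80646 / 1000
F = 1.270 kN


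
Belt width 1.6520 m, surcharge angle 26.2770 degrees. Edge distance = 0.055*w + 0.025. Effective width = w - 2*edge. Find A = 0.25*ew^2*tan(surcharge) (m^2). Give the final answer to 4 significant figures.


edge = 0.055*1.6520 + 0.025 = 0.11586 m
ew = 1.6520 - 2*0.11586 = 1.42028 m
A = 0.25 * 1.42028^2 * tan(26.2770 deg)
A = 0.2490 m^2


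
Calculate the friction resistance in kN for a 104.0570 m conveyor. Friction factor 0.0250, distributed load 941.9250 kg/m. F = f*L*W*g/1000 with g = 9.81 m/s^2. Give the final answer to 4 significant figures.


F = 0.0250 * 104.0570 * 941.9250 * 9.81 / 1000
F = 24.04 kN


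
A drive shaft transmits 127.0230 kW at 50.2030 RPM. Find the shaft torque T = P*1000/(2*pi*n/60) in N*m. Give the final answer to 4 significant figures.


omega = 2*pi*50.2030/60 = 5.25725 rad/s
T = 127.0230*1000 / 5.25725
T = 24160 N*m


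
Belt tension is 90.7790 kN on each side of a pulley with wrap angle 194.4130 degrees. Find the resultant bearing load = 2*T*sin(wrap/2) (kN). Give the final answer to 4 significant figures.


F = 2 * 90.7790 * sin(194.4130/2 deg)
F = 180.1 kN


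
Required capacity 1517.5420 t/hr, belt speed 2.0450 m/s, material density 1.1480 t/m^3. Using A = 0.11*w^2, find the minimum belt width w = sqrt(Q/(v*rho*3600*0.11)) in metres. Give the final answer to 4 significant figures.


A_req = 1517.5420 / (2.0450 * 1.1480 * 3600) = 0.179557 m^2
w = sqrt(0.179557 / 0.11)
w = 1.278 m


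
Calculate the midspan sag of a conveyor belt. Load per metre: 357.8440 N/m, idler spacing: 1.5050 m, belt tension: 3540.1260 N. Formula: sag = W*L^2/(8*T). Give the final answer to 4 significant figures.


sag = 357.8440 * 1.5050^2 / (8 * 3540.1260)
sag = 0.02862 m


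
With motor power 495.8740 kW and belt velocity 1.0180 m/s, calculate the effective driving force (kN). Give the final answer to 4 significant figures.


Te = P / v = 495.8740 / 1.0180
Te = 487.1 kN


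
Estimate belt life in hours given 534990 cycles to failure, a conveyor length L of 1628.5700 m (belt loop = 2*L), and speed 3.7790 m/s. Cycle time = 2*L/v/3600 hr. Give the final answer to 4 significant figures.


cycle_time = 2 * 1628.5700 / 3.7790 / 3600 = 0.239418 hr
life = 534990 * 0.239418 = 128100 hours


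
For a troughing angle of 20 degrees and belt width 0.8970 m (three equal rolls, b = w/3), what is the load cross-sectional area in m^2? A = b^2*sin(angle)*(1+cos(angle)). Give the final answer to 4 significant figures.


b = 0.8970/3 = 0.299 m
A = 0.299^2 * sin(20 deg) * (1 + cos(20 deg))
A = 0.05931 m^2


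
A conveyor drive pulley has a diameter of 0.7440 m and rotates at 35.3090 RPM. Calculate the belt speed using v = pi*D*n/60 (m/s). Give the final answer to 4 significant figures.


v = pi * 0.7440 * 35.3090 / 60
v = 1.375 m/s


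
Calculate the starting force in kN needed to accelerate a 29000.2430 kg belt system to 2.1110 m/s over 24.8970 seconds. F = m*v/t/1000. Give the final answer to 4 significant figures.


F = 29000.2430 * 2.1110 / 24.8970 / 1000
F = 2.459 kN


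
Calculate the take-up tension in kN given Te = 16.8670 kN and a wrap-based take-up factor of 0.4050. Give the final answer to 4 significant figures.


T_tu = 16.8670 * 0.4050
T_tu = 6.831 kN


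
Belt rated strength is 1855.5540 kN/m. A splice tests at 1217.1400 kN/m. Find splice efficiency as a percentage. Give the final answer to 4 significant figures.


Eff = 1217.1400 / 1855.5540 * 100
Eff = 65.59 %


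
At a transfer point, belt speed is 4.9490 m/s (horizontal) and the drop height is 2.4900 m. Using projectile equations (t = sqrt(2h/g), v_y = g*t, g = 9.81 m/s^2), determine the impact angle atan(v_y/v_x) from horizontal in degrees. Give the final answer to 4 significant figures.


t = sqrt(2*2.4900/9.81) = 0.712492 s
v_y = 9.81 * 0.712492 = 6.98955 m/s
angle = atan(6.98955 / 4.9490) = 54.70 deg


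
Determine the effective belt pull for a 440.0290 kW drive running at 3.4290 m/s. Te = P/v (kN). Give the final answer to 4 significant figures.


Te = P / v = 440.0290 / 3.4290
Te = 128.3 kN


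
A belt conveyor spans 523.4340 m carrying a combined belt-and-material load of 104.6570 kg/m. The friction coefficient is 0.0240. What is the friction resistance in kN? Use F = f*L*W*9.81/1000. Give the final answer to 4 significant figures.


F = 0.0240 * 523.4340 * 104.6570 * 9.81 / 1000
F = 12.90 kN


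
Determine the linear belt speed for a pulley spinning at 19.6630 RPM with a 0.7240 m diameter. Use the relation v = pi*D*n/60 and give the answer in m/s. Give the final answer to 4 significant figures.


v = pi * 0.7240 * 19.6630 / 60
v = 0.7454 m/s


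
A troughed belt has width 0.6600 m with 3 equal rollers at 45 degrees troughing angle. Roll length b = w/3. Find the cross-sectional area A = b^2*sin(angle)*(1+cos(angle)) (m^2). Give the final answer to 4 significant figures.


b = 0.6600/3 = 0.22 m
A = 0.22^2 * sin(45 deg) * (1 + cos(45 deg))
A = 0.05842 m^2


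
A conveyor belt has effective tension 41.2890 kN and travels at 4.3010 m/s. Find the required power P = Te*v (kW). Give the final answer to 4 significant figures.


P = Te * v = 41.2890 * 4.3010
P = 177.6 kW


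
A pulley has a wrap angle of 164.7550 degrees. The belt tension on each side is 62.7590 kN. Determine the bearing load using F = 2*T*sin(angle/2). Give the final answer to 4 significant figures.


F = 2 * 62.7590 * sin(164.7550/2 deg)
F = 124.4 kN


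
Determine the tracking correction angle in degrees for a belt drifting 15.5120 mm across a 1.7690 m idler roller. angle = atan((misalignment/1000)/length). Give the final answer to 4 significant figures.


misalign_m = 15.5120 / 1000 = 0.015512 m
angle = atan(0.015512 / 1.7690)
angle = 0.5024 deg


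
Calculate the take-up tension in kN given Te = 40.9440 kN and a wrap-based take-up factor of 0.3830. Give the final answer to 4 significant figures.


T_tu = 40.9440 * 0.3830
T_tu = 15.68 kN


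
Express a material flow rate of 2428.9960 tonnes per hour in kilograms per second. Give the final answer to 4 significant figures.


m_dot = 2428.9960 * 1000 / 3600
m_dot = 674.7 kg/s


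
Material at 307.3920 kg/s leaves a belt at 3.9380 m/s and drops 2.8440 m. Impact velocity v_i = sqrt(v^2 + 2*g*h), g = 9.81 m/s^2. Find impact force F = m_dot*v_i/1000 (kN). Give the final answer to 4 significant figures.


v_i = sqrt(3.9380^2 + 2*9.81*2.8440) = 8.44435 m/s
F = 307.3920 * 8.44435 / 1000
F = 2.596 kN


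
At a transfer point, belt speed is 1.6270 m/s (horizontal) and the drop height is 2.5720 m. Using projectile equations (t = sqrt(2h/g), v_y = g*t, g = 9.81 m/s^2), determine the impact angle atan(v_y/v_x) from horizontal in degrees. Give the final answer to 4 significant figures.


t = sqrt(2*2.5720/9.81) = 0.724129 s
v_y = 9.81 * 0.724129 = 7.10371 m/s
angle = atan(7.10371 / 1.6270) = 77.10 deg


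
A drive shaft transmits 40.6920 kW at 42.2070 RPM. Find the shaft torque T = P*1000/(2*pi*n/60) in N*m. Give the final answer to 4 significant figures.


omega = 2*pi*42.2070/60 = 4.41991 rad/s
T = 40.6920*1000 / 4.41991
T = 9207 N*m


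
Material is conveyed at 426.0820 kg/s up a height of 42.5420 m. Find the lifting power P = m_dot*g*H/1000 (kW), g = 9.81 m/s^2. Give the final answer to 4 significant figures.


P = 426.0820 * 9.81 * 42.5420 / 1000
P = 177.8 kW


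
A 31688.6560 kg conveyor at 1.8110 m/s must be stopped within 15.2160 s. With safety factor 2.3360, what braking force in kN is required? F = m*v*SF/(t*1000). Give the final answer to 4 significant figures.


F = 31688.6560 * 1.8110 / 15.2160 * 2.3360 / 1000
F = 8.810 kN


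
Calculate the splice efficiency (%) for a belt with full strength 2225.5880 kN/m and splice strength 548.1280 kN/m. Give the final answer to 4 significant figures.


Eff = 548.1280 / 2225.5880 * 100
Eff = 24.63 %


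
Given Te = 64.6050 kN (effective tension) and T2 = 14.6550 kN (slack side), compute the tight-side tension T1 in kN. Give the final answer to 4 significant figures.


T1 = Te + T2 = 64.6050 + 14.6550
T1 = 79.26 kN


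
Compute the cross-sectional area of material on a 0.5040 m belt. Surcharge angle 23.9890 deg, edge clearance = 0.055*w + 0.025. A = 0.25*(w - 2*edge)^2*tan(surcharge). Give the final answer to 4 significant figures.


edge = 0.055*0.5040 + 0.025 = 0.05272 m
ew = 0.5040 - 2*0.05272 = 0.39856 m
A = 0.25 * 0.39856^2 * tan(23.9890 deg)
A = 0.01767 m^2


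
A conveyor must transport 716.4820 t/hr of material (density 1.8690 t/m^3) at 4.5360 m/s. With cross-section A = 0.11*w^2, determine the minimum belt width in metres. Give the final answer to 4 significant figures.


A_req = 716.4820 / (4.5360 * 1.8690 * 3600) = 0.0234758 m^2
w = sqrt(0.0234758 / 0.11)
w = 0.4620 m


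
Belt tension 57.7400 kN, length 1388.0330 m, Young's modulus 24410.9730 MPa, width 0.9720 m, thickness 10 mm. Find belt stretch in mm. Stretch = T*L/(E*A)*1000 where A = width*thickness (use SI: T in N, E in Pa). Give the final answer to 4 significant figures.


A = 0.9720 * 0.01 = 0.00972 m^2
Stretch = 57.7400*1000 * 1388.0330 / (24410.9730e6 * 0.00972) * 1000
Stretch = 337.8 mm


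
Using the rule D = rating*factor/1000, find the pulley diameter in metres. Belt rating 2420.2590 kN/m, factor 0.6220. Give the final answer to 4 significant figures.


D = 2420.2590 * 0.6220 / 1000
D = 1.505 m


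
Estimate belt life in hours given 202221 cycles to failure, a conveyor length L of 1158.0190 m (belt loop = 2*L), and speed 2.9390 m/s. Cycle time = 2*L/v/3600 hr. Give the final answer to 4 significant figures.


cycle_time = 2 * 1158.0190 / 2.9390 / 3600 = 0.218899 hr
life = 202221 * 0.218899 = 44270 hours


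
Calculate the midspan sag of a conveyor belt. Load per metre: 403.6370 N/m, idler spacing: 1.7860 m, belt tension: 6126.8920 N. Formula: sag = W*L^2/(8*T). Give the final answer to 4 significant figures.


sag = 403.6370 * 1.7860^2 / (8 * 6126.8920)
sag = 0.02627 m


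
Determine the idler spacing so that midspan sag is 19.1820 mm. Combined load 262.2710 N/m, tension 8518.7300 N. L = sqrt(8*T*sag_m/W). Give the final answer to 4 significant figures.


sag = 19.1820/1000 = 0.019182 m
L = sqrt(8 * 8518.7300 * 0.019182 / 262.2710)
L = 2.233 m


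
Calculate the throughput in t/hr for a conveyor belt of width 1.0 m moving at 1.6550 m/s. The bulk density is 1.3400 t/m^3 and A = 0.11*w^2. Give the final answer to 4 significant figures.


A = 0.11 * 1.0^2 = 0.11 m^2
C = 0.11 * 1.6550 * 1.3400 * 3600
C = 878.2 t/hr


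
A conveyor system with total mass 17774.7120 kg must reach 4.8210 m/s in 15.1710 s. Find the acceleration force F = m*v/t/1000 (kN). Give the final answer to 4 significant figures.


F = 17774.7120 * 4.8210 / 15.1710 / 1000
F = 5.648 kN


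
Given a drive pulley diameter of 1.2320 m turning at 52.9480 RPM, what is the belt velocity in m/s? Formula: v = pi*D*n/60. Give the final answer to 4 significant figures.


v = pi * 1.2320 * 52.9480 / 60
v = 3.416 m/s


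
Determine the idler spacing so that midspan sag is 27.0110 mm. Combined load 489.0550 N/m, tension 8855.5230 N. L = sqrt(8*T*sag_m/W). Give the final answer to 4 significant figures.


sag = 27.0110/1000 = 0.027011 m
L = sqrt(8 * 8855.5230 * 0.027011 / 489.0550)
L = 1.978 m


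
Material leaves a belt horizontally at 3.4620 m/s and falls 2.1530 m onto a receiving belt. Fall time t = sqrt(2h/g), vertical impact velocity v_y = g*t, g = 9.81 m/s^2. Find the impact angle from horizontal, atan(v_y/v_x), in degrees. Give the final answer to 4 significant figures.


t = sqrt(2*2.1530/9.81) = 0.662525 s
v_y = 9.81 * 0.662525 = 6.49937 m/s
angle = atan(6.49937 / 3.4620) = 61.96 deg


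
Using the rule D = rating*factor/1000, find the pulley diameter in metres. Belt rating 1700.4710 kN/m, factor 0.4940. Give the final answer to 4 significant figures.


D = 1700.4710 * 0.4940 / 1000
D = 0.8400 m


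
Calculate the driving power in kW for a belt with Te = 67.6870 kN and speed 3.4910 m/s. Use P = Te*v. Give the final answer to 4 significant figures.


P = Te * v = 67.6870 * 3.4910
P = 236.3 kW


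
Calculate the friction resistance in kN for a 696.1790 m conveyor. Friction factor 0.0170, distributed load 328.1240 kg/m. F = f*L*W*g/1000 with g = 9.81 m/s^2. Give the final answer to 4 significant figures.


F = 0.0170 * 696.1790 * 328.1240 * 9.81 / 1000
F = 38.10 kN


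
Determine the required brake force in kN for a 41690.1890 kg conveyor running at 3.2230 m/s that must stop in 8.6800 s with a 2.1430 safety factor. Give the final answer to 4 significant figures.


F = 41690.1890 * 3.2230 / 8.6800 * 2.1430 / 1000
F = 33.17 kN


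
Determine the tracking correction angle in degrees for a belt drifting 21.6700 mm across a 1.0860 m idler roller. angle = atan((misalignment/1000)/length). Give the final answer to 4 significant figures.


misalign_m = 21.6700 / 1000 = 0.021670 m
angle = atan(0.021670 / 1.0860)
angle = 1.143 deg


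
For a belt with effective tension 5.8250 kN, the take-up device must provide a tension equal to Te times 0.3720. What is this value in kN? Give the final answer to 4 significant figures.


T_tu = 5.8250 * 0.3720
T_tu = 2.167 kN


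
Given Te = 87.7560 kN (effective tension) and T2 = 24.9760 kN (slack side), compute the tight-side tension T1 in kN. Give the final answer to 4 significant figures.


T1 = Te + T2 = 87.7560 + 24.9760
T1 = 112.7 kN


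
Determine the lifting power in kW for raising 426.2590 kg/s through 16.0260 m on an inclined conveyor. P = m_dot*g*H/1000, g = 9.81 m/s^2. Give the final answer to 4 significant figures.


P = 426.2590 * 9.81 * 16.0260 / 1000
P = 67.01 kW


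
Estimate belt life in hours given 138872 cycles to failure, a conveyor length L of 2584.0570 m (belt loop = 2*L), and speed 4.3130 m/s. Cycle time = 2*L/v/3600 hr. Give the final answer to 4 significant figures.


cycle_time = 2 * 2584.0570 / 4.3130 / 3600 = 0.332851 hr
life = 138872 * 0.332851 = 46220 hours


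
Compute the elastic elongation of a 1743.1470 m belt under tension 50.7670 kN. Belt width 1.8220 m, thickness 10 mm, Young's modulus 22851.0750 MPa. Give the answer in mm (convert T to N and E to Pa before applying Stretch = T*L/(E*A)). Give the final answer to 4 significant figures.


A = 1.8220 * 0.01 = 0.01822 m^2
Stretch = 50.7670*1000 * 1743.1470 / (22851.0750e6 * 0.01822) * 1000
Stretch = 212.5 mm


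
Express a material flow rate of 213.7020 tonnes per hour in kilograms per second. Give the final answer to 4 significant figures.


m_dot = 213.7020 * 1000 / 3600
m_dot = 59.36 kg/s


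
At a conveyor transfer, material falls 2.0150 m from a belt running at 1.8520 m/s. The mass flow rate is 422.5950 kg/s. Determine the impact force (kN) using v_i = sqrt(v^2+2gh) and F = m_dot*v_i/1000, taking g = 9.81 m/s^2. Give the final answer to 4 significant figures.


v_i = sqrt(1.8520^2 + 2*9.81*2.0150) = 6.55471 m/s
F = 422.5950 * 6.55471 / 1000
F = 2.770 kN


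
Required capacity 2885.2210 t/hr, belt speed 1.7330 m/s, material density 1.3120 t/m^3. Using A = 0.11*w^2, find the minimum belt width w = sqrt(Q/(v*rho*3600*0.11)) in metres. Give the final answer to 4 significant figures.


A_req = 2885.2210 / (1.7330 * 1.3120 * 3600) = 0.352488 m^2
w = sqrt(0.352488 / 0.11)
w = 1.790 m


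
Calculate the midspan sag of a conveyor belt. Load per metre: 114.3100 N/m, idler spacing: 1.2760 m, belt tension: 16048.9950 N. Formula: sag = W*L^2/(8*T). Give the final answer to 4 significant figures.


sag = 114.3100 * 1.2760^2 / (8 * 16048.9950)
sag = 0.001450 m


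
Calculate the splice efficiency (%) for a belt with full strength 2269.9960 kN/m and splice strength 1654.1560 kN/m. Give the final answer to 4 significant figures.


Eff = 1654.1560 / 2269.9960 * 100
Eff = 72.87 %


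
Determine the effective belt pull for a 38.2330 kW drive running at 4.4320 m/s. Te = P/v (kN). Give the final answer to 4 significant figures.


Te = P / v = 38.2330 / 4.4320
Te = 8.627 kN


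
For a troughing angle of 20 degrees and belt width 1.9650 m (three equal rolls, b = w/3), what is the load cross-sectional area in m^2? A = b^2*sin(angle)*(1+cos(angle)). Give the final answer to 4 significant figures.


b = 1.9650/3 = 0.655 m
A = 0.655^2 * sin(20 deg) * (1 + cos(20 deg))
A = 0.2846 m^2


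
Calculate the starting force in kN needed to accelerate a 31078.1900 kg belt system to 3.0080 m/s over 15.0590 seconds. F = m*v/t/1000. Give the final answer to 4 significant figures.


F = 31078.1900 * 3.0080 / 15.0590 / 1000
F = 6.208 kN


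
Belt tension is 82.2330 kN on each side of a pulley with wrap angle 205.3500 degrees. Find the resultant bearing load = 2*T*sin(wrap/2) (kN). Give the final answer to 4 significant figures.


F = 2 * 82.2330 * sin(205.3500/2 deg)
F = 160.5 kN


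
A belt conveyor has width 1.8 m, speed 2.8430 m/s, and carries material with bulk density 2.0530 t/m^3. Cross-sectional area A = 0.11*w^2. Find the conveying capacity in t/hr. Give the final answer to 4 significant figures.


A = 0.11 * 1.8^2 = 0.3564 m^2
C = 0.3564 * 2.8430 * 2.0530 * 3600
C = 7489 t/hr


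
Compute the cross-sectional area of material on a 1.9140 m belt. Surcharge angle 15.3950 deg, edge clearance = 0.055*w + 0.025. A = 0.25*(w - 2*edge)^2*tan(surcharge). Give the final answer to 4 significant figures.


edge = 0.055*1.9140 + 0.025 = 0.13027 m
ew = 1.9140 - 2*0.13027 = 1.65346 m
A = 0.25 * 1.65346^2 * tan(15.3950 deg)
A = 0.1882 m^2


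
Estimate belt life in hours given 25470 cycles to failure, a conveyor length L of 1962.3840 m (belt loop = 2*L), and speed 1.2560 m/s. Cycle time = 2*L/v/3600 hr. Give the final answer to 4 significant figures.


cycle_time = 2 * 1962.3840 / 1.2560 / 3600 = 0.868004 hr
life = 25470 * 0.868004 = 22110 hours


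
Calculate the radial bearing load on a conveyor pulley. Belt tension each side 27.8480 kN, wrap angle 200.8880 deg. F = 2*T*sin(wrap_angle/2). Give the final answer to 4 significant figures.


F = 2 * 27.8480 * sin(200.8880/2 deg)
F = 54.77 kN


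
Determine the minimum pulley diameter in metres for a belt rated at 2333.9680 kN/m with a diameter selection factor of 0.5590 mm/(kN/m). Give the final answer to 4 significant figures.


D = 2333.9680 * 0.5590 / 1000
D = 1.305 m


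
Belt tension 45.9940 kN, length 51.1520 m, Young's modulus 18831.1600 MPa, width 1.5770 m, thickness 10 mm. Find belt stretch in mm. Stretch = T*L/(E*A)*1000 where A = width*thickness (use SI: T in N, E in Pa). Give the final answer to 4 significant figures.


A = 1.5770 * 0.01 = 0.01577 m^2
Stretch = 45.9940*1000 * 51.1520 / (18831.1600e6 * 0.01577) * 1000
Stretch = 7.922 mm


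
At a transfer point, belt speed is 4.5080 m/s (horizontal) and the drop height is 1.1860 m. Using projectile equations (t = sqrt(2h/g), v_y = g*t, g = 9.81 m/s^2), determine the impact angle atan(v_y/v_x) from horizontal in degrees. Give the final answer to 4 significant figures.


t = sqrt(2*1.1860/9.81) = 0.491726 s
v_y = 9.81 * 0.491726 = 4.82383 m/s
angle = atan(4.82383 / 4.5080) = 46.94 deg


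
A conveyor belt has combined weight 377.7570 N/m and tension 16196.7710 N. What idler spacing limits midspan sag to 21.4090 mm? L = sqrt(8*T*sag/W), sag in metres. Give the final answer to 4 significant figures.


sag = 21.4090/1000 = 0.021409 m
L = sqrt(8 * 16196.7710 * 0.021409 / 377.7570)
L = 2.710 m


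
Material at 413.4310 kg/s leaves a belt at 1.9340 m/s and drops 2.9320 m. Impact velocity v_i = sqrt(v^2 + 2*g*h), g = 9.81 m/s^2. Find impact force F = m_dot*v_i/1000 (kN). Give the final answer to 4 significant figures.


v_i = sqrt(1.9340^2 + 2*9.81*2.9320) = 7.82727 m/s
F = 413.4310 * 7.82727 / 1000
F = 3.236 kN


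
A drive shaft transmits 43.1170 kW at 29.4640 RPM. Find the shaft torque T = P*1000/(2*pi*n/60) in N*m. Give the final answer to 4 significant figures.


omega = 2*pi*29.4640/60 = 3.08546 rad/s
T = 43.1170*1000 / 3.08546
T = 13970 N*m


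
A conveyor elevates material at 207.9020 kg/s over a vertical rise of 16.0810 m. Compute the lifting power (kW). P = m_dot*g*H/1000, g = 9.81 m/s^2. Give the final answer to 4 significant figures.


P = 207.9020 * 9.81 * 16.0810 / 1000
P = 32.80 kW


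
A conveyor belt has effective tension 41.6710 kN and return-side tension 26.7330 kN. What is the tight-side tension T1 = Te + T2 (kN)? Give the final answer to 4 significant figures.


T1 = Te + T2 = 41.6710 + 26.7330
T1 = 68.40 kN


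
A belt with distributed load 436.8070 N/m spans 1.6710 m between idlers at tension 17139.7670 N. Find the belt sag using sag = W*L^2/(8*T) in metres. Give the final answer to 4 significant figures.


sag = 436.8070 * 1.6710^2 / (8 * 17139.7670)
sag = 0.008895 m


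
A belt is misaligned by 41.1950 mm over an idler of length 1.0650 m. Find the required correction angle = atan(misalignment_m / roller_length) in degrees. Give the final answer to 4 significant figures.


misalign_m = 41.1950 / 1000 = 0.041195 m
angle = atan(0.041195 / 1.0650)
angle = 2.215 deg


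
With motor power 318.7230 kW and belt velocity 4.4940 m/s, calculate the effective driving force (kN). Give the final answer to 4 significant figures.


Te = P / v = 318.7230 / 4.4940
Te = 70.92 kN


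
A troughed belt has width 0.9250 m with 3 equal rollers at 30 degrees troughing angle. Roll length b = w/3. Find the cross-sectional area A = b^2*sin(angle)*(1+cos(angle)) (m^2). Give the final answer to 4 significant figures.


b = 0.9250/3 = 0.308333 m
A = 0.308333^2 * sin(30 deg) * (1 + cos(30 deg))
A = 0.08870 m^2


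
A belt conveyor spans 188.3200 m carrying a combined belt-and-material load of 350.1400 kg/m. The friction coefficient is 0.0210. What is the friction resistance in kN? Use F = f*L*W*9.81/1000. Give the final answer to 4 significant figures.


F = 0.0210 * 188.3200 * 350.1400 * 9.81 / 1000
F = 13.58 kN


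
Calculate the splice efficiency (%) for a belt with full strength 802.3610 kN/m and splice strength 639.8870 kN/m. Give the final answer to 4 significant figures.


Eff = 639.8870 / 802.3610 * 100
Eff = 79.75 %


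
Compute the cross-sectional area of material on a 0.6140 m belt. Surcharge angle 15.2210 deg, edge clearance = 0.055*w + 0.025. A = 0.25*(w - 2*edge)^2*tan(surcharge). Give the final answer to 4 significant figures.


edge = 0.055*0.6140 + 0.025 = 0.05877 m
ew = 0.6140 - 2*0.05877 = 0.49646 m
A = 0.25 * 0.49646^2 * tan(15.2210 deg)
A = 0.01677 m^2


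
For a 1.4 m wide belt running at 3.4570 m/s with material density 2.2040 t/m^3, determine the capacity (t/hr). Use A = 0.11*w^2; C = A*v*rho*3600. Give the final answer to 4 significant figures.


A = 0.11 * 1.4^2 = 0.2156 m^2
C = 0.2156 * 3.4570 * 2.2040 * 3600
C = 5914 t/hr


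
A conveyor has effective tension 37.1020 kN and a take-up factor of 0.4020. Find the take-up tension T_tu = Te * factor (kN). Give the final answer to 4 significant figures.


T_tu = 37.1020 * 0.4020
T_tu = 14.92 kN


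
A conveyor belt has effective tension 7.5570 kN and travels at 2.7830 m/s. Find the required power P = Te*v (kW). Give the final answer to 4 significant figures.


P = Te * v = 7.5570 * 2.7830
P = 21.03 kW


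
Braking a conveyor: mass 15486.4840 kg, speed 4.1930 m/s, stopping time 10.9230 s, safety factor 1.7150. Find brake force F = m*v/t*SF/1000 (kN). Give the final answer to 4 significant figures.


F = 15486.4840 * 4.1930 / 10.9230 * 1.7150 / 1000
F = 10.20 kN


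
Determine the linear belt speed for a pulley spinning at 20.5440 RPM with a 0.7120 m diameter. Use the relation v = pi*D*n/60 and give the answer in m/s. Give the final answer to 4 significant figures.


v = pi * 0.7120 * 20.5440 / 60
v = 0.7659 m/s


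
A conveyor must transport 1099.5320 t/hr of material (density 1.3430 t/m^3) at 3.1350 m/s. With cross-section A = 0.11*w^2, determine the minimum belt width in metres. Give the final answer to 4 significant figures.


A_req = 1099.5320 / (3.1350 * 1.3430 * 3600) = 0.0725424 m^2
w = sqrt(0.0725424 / 0.11)
w = 0.8121 m


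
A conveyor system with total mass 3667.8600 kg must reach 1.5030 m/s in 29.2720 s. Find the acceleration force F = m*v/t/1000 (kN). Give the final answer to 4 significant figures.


F = 3667.8600 * 1.5030 / 29.2720 / 1000
F = 0.1883 kN


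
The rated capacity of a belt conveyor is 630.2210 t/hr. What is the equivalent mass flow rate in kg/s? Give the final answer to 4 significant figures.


m_dot = 630.2210 * 1000 / 3600
m_dot = 175.1 kg/s


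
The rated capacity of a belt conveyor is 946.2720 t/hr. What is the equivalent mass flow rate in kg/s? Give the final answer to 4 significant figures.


m_dot = 946.2720 * 1000 / 3600
m_dot = 262.9 kg/s


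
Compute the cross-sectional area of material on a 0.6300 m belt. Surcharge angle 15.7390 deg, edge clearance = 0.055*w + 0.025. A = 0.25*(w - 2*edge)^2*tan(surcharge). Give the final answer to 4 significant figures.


edge = 0.055*0.6300 + 0.025 = 0.05965 m
ew = 0.6300 - 2*0.05965 = 0.5107 m
A = 0.25 * 0.5107^2 * tan(15.7390 deg)
A = 0.01838 m^2


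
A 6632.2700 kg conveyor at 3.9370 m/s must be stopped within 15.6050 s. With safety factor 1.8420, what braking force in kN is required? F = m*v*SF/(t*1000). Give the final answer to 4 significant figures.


F = 6632.2700 * 3.9370 / 15.6050 * 1.8420 / 1000
F = 3.082 kN


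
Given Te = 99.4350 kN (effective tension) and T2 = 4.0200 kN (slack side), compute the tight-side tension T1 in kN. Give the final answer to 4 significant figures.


T1 = Te + T2 = 99.4350 + 4.0200
T1 = 103.5 kN


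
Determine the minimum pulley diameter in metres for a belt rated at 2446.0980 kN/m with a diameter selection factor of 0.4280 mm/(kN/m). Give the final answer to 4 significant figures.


D = 2446.0980 * 0.4280 / 1000
D = 1.047 m


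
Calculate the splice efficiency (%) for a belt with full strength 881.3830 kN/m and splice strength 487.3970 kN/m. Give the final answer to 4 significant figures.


Eff = 487.3970 / 881.3830 * 100
Eff = 55.30 %


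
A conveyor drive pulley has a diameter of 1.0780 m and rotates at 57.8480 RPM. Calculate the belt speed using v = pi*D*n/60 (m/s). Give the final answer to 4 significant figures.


v = pi * 1.0780 * 57.8480 / 60
v = 3.265 m/s


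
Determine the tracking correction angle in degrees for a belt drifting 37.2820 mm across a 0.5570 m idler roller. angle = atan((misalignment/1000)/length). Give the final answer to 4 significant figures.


misalign_m = 37.2820 / 1000 = 0.037282 m
angle = atan(0.037282 / 0.5570)
angle = 3.829 deg


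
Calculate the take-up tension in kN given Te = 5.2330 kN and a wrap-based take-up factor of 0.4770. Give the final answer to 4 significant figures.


T_tu = 5.2330 * 0.4770
T_tu = 2.496 kN


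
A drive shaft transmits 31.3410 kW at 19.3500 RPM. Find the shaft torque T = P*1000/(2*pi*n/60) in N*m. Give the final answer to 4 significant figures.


omega = 2*pi*19.3500/60 = 2.02633 rad/s
T = 31.3410*1000 / 2.02633
T = 15470 N*m


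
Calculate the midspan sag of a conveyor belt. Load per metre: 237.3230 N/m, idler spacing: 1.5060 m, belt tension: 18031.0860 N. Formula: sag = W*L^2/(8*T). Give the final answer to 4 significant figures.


sag = 237.3230 * 1.5060^2 / (8 * 18031.0860)
sag = 0.003731 m


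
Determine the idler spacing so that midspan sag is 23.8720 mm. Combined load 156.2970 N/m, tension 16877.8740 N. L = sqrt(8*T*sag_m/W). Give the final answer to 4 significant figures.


sag = 23.8720/1000 = 0.023872 m
L = sqrt(8 * 16877.8740 * 0.023872 / 156.2970)
L = 4.541 m


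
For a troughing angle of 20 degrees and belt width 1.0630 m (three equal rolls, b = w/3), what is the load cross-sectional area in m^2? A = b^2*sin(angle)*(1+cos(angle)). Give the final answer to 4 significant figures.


b = 1.0630/3 = 0.354333 m
A = 0.354333^2 * sin(20 deg) * (1 + cos(20 deg))
A = 0.08329 m^2


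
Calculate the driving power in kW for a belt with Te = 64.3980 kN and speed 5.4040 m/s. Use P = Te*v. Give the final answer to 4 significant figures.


P = Te * v = 64.3980 * 5.4040
P = 348.0 kW


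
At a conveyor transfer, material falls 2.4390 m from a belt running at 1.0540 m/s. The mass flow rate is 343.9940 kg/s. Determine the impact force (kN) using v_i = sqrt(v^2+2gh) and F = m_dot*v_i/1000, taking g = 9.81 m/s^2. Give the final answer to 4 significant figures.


v_i = sqrt(1.0540^2 + 2*9.81*2.4390) = 6.99743 m/s
F = 343.9940 * 6.99743 / 1000
F = 2.407 kN


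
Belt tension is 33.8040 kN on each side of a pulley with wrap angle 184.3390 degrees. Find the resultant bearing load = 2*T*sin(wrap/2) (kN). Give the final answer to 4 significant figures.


F = 2 * 33.8040 * sin(184.3390/2 deg)
F = 67.56 kN


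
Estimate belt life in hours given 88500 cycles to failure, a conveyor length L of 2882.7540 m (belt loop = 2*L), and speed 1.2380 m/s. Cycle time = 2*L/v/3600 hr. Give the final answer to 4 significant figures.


cycle_time = 2 * 2882.7540 / 1.2380 / 3600 = 1.29364 hr
life = 88500 * 1.29364 = 114500 hours


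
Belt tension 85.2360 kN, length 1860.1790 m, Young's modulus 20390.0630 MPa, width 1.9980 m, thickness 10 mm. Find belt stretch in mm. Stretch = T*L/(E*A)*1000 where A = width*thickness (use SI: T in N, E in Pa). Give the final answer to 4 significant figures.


A = 1.9980 * 0.01 = 0.01998 m^2
Stretch = 85.2360*1000 * 1860.1790 / (20390.0630e6 * 0.01998) * 1000
Stretch = 389.2 mm


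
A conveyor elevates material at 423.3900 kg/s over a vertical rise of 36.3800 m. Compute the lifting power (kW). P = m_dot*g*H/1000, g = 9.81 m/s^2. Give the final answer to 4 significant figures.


P = 423.3900 * 9.81 * 36.3800 / 1000
P = 151.1 kW


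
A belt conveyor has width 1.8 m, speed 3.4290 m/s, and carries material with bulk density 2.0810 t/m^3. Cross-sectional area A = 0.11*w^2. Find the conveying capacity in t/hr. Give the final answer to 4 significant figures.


A = 0.11 * 1.8^2 = 0.3564 m^2
C = 0.3564 * 3.4290 * 2.0810 * 3600
C = 9155 t/hr


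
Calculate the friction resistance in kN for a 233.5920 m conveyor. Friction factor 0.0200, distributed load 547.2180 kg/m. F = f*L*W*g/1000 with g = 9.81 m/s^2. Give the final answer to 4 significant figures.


F = 0.0200 * 233.5920 * 547.2180 * 9.81 / 1000
F = 25.08 kN


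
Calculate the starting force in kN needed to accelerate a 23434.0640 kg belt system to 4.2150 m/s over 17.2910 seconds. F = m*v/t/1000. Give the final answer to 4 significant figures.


F = 23434.0640 * 4.2150 / 17.2910 / 1000
F = 5.712 kN


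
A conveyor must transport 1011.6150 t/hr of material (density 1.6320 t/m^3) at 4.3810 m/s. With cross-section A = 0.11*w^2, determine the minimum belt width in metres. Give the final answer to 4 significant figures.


A_req = 1011.6150 / (4.3810 * 1.6320 * 3600) = 0.0393024 m^2
w = sqrt(0.0393024 / 0.11)
w = 0.5977 m


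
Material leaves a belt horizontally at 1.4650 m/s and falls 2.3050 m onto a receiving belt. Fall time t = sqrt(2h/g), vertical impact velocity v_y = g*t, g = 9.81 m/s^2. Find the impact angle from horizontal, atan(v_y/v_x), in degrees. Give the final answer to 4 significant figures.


t = sqrt(2*2.3050/9.81) = 0.685513 s
v_y = 9.81 * 0.685513 = 6.72488 m/s
angle = atan(6.72488 / 1.4650) = 77.71 deg


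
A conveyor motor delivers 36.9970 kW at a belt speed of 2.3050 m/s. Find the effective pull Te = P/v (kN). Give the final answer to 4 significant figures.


Te = P / v = 36.9970 / 2.3050
Te = 16.05 kN


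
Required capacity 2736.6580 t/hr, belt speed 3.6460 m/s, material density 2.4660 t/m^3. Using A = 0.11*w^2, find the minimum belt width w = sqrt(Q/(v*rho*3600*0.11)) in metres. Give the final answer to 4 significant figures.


A_req = 2736.6580 / (3.6460 * 2.4660 * 3600) = 0.084549 m^2
w = sqrt(0.084549 / 0.11)
w = 0.8767 m


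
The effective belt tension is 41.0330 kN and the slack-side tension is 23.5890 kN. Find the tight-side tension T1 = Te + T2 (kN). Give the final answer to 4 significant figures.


T1 = Te + T2 = 41.0330 + 23.5890
T1 = 64.62 kN


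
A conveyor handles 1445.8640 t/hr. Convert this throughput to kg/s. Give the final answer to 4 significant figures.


m_dot = 1445.8640 * 1000 / 3600
m_dot = 401.6 kg/s


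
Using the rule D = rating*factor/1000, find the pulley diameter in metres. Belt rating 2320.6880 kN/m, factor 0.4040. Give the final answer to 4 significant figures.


D = 2320.6880 * 0.4040 / 1000
D = 0.9376 m


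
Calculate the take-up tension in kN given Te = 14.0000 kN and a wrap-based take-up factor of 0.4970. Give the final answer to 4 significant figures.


T_tu = 14.0000 * 0.4970
T_tu = 6.958 kN


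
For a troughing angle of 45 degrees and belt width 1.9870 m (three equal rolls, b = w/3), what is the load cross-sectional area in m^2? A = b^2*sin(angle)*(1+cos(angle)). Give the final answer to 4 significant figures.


b = 1.9870/3 = 0.662333 m
A = 0.662333^2 * sin(45 deg) * (1 + cos(45 deg))
A = 0.5295 m^2


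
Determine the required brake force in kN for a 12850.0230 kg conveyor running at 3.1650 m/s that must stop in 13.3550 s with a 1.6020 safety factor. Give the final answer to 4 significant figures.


F = 12850.0230 * 3.1650 / 13.3550 * 1.6020 / 1000
F = 4.879 kN


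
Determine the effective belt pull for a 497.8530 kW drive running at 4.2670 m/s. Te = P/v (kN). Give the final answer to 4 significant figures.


Te = P / v = 497.8530 / 4.2670
Te = 116.7 kN
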